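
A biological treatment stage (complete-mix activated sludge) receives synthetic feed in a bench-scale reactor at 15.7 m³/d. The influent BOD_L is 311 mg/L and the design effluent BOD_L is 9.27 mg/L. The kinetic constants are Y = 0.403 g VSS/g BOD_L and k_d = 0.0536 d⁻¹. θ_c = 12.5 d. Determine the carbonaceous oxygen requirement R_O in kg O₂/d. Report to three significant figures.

R_O ≈ 3.11 kg O₂/d

The observed yield is Y_obs = Y/(1 + k_d·θ_c) = 0.403 / (1 + 0.0536 × 12.5) = 0.403 / 1.670 = 0.2413 g VSS per g BOD_L removed.
Mass of BOD_L removed per day: Q(S₀ − S) = 15.7 × 301.7 g/m³ = 4.737 kg/d.
Net sludge production P_X = 0.2413 × 4.737 = 1.143 kg VSS/d.
R_O = Q·(S₀ − S) − 1.42·P_X = 4.737 − 1.42 × 1.143 = 3.114 kg O₂/d.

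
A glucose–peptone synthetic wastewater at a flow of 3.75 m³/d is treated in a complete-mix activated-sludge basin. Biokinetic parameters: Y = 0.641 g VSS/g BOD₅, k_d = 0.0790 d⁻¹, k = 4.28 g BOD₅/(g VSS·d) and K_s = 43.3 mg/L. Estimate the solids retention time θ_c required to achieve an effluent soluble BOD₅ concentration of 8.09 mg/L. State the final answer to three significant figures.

θ_c ≈ 2.83 d

At the target effluent, Y k S/(K_s+S) = 0.641×4.28×8.09/51.39 = 0.4319 d⁻¹.
θ_c = 1/(μ − k_d) = 1/(0.4319 − 0.0790) = 1/0.3529 = 2.834 d.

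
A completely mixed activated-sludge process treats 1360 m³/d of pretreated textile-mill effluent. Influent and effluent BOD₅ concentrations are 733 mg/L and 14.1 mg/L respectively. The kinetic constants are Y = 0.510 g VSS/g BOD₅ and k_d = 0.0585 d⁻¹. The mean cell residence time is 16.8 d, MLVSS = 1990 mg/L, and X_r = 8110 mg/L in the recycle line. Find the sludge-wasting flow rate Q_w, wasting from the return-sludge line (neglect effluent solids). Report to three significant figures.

Rearranging the biomass balance for a CMAS with decay, V = Y·Q·ΔS·θ_c / [X·(1+k_d θ_c)] = 0.510 × 1360 × (733 − 14.1) × 16.8 / [1990 × (1 + 0.0585 × 16.8)] = 8.38×10^6 / 3946 = 2123 m³.
θ_c = V·X/(Q_w·X_r) when wasting from the recycle, so Q_w = V·X/(θ_c·X_r) = 2123 × 1990 / (16.8 × 8110) = 31.01 m³/d.

Q_w ≈ 31.0 m³/d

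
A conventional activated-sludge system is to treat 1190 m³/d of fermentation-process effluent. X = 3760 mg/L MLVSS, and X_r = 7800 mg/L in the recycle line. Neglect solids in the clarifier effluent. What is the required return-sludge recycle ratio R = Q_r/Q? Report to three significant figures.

R = Q_r/Q = X/(X_r − X) = 3760 / (7800 − 3760) = 0.9307.

R ≈ 0.931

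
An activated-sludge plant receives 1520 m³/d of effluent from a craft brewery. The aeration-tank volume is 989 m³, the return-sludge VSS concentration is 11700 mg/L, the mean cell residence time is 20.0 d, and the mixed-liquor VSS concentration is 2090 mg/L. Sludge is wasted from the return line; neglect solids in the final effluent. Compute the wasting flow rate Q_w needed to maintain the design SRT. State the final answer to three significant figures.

θ_c = V·X/(Q_w·X_r) when wasting from the recycle, so Q_w = V·X/(θ_c·X_r) = 989.0 × 2090 / (20.0 × 11700) = 8.833 m³/d.

Q_w ≈ 8.83 m³/d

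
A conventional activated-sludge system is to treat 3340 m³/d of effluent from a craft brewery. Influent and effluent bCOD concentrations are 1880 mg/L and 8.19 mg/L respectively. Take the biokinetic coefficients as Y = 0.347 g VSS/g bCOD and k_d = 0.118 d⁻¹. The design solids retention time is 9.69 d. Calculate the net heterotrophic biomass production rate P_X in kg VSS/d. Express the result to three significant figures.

P_X ≈ 1010 kg VSS/d

Correct the yield for decay: Y_obs = Y/(1 + k_d θ_c) = 0.347 / (1 + 0.118 × 9.69) = 0.347 / 2.143 = 0.1619.
Substrate removed = Q·(S₀ − S) = 3340 m³/d × (1880 − 8.19) g/m³ = 6.25×10^6 g/d = 6252 kg/d.
Biomass produced: P_X = Y_obs·Q·ΔS = 0.1619 × 6252 ≈ 1012 kg VSS/d.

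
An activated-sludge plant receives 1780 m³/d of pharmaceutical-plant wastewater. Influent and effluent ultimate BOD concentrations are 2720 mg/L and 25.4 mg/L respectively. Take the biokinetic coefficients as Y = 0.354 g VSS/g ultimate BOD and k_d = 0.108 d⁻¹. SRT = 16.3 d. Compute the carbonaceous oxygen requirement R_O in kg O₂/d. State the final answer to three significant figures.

R_O ≈ 3920 kg O₂/d

Y_obs = Y / (1 + k_d θ_c) = 0.354 / (1 + 0.108 × 16.3) = 0.354 / 2.760 = 0.1282.
Q·(S₀ − S) = 1780 × (2720 − 25.4) × 10⁻³ = 4796 kg/d removed.
P_X = Y_obs·Q·(S₀ − S) = 0.1282 × 4796 = 615.1 kg VSS/d.
R_O = Q·(S₀ − S) − 1.42·P_X = 4796 − 1.42 × 615.1 = 3923 kg O₂/d.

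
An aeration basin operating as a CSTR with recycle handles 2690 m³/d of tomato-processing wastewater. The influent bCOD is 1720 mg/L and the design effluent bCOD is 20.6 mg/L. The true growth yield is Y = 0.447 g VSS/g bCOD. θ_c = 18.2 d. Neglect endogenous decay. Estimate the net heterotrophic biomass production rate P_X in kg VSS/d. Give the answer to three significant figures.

With endogenous decay neglected, the observed yield equals the true yield: Y_obs = Y = 0.447 g VSS/g bCOD.
ΔS = 1720 − 20.6 = 1699 mg/L, so the substrate removal rate is 2690 × 1699/1000 = 4571 kg bCOD/d.
P_X = Y_obs · Q(S₀ − S) = 0.4470 × 4571 = 2043 kg VSS/d.

P_X ≈ 2040 kg VSS/d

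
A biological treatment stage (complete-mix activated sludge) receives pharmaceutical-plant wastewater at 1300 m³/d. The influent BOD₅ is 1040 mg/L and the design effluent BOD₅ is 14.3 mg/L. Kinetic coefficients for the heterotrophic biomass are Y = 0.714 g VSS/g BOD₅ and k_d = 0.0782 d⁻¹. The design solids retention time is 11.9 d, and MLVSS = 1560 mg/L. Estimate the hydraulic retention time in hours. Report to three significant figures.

From the SRT design equation V = Y Q (S₀−S) θ_c / [X (1 + k_d θ_c)] = 0.714 × 1300 × (1040 − 14.3) × 11.9 / [1560 × (1 + 0.0782 × 11.9)] = 1.13×10^7 / 3012 = 3762 m³.
Hydraulic retention time τ = V/Q = 3762 / 1300 = 2.894 d = 69.45 h.

τ ≈ 69.4 h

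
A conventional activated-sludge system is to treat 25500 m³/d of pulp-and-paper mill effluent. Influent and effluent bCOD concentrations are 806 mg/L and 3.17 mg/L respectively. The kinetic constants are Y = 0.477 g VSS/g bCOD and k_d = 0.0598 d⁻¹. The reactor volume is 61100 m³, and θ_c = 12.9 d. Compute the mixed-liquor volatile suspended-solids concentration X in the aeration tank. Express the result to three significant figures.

X ≈ 1160 mg/L

Solving the biomass balance for X: X = Y Q (S₀−S) θ_c / [V (1+k_d θ_c)] = 0.477 × 25500 × (806 − 3.17) × 12.9 / [61100 × (1 + 0.0598 × 12.9)] = 1164 mg/L.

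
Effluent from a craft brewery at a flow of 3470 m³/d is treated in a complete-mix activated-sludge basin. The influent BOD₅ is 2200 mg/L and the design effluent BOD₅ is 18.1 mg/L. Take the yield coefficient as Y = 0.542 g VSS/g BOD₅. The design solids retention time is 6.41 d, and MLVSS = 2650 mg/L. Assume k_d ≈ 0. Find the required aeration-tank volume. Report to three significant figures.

V ≈ 9930 m³

V·X = Y·Q·ΔS·θ_c gives V = 0.542 × 3470 × (2200 − 18.1) × 6.41 / 2650 = 9926 m³.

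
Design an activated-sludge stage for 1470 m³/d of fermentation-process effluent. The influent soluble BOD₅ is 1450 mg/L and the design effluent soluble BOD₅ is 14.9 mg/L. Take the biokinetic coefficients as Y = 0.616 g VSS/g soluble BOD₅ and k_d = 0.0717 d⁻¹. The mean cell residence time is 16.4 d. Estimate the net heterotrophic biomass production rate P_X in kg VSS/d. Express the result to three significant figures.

P_X ≈ 597 kg VSS/d

Y_obs = Y / (1 + k_d θ_c) = 0.616 / (1 + 0.0717 × 16.4) = 0.616 / 2.176 = 0.2831.
ΔS = 1450 − 14.9 = 1435 mg/L, so the substrate removal rate is 1470 × 1435/1000 = 2110 kg soluble BOD₅/d.
Net biomass production P_X = Y_obs × Q·(S₀ − S) = 0.2831 × 2110 = 597.2 kg VSS/d.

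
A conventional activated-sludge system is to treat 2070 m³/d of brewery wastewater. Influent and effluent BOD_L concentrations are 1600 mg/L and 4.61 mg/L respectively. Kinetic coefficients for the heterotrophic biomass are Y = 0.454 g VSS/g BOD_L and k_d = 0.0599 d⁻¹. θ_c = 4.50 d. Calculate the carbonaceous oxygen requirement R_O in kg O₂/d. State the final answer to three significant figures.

The observed yield is Y_obs = Y/(1 + k_d·θ_c) = 0.454 / (1 + 0.0599 × 4.50) = 0.454 / 1.270 = 0.3576 g VSS per g BOD_L removed.
ΔS = 1600 − 4.61 = 1595 mg/L, so the substrate removal rate is 2070 × 1595/1000 = 3302 kg BOD_L/d.
P_X = Y_obs·Q·(S₀ − S) = 0.3576 × 3302 = 1181 kg VSS/d.
Carbonaceous O₂ demand = substrate oxidised − cell-mass equivalent = 3302 − 1.42 × 1181 = 1625 kg O₂/d.

R_O ≈ 1630 kg O₂/d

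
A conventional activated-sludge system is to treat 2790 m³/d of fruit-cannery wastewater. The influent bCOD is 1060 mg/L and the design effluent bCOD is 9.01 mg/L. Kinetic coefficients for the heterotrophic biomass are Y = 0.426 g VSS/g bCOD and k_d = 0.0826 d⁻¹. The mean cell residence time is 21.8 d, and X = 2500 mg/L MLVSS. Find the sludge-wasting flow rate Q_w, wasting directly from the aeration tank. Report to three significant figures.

Steady-state biomass mass balance: V·X·(1 + k_d·θ_c) = Y·Q·(S₀ − S)·θ_c, so V = 0.426 × 2790 × (1060 − 9.01) × 21.8 / [2500 × (1 + 0.0826 × 21.8)] = 2.72×10^7 / 7002 = 3889 m³.
Wasting from the aeration tank: Q_w = V / θ_c = 3889 / 21.8 = 178.4 m³/d.

Q_w ≈ 178 m³/d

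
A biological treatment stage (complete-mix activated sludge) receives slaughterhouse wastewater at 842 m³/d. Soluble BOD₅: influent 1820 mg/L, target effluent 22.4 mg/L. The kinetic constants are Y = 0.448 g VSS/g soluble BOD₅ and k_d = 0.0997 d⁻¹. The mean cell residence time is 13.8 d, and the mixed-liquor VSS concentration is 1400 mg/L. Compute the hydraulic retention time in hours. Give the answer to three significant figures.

τ ≈ 80.2 h

Rearranging the biomass balance for a CMAS with decay, V = Y·Q·ΔS·θ_c / [X·(1+k_d θ_c)] = 0.448 × 842 × (1820 − 22.4) × 13.8 / [1400 × (1 + 0.0997 × 13.8)] = 9.36×10^6 / 3326 = 2813 m³.
τ = V/Q = 2813/842 = 3.341 d, or 80.19 h.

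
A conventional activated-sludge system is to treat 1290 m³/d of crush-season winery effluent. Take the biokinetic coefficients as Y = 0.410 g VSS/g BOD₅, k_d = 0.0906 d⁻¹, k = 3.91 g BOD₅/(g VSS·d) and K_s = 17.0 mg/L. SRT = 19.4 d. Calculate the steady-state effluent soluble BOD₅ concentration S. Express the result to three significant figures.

For a completely mixed reactor with recycle the Lawrence–McCarty relation gives S = K_s·(1 + k_d·θ_c) / [θ_c·(Y·k − k_d) − 1] = 17.0 × (1 + 0.0906 × 19.4) / [19.4 × (0.410 × 3.91 − 0.0906) − 1] = 46.88 / 28.34 = 1.654 mg/L.

S ≈ 1.65 mg/L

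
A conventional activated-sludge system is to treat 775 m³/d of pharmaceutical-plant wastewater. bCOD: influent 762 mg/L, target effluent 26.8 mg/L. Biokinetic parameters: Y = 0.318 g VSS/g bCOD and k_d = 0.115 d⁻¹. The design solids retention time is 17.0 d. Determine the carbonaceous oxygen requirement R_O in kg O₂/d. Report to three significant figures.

R_O ≈ 483 kg O₂/d

The observed yield is Y_obs = Y/(1 + k_d·θ_c) = 0.318 / (1 + 0.115 × 17.0) = 0.318 / 2.955 = 0.1076 g VSS per g bCOD removed.
Substrate removed = Q·(S₀ − S) = 775 m³/d × (762 − 26.8) g/m³ = 5.7×10^5 g/d = 569.8 kg/d.
Net sludge production P_X = 0.1076 × 569.8 = 61.32 kg VSS/d.
R_O = Q·ΔS − 1.42 P_X = 569.8 − 87.07 = 482.7 kg O₂/d.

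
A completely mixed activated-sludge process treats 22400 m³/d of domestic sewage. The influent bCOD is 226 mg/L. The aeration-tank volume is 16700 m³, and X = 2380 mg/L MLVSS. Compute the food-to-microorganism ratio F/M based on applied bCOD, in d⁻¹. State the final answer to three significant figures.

F/M ≈ 0.127 d⁻¹

F/M = Q·S₀ / (V·X) = 22400 × 226 / (16700 × 2380) = 0.1274 g bCOD·(g VSS·d)⁻¹.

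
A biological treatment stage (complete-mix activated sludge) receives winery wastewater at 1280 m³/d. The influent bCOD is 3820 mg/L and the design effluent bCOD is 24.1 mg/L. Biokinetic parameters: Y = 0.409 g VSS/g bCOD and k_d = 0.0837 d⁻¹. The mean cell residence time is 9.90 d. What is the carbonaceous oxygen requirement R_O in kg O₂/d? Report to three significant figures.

Observed yield with endogenous decay: Y_obs = Y / (1 + k_d·θ_c) = 0.409 / (1 + 0.0837 × 9.90) = 0.409 / 1.829 = 0.2237 g VSS/g bCOD.
ΔS = 3820 − 24.1 = 3796 mg/L, so the substrate removal rate is 1280 × 3796/1000 = 4859 kg bCOD/d.
Biomass synthesised: P_X = Y_obs × 4859 = 1087 kg VSS/d.
Carbonaceous O₂ demand = substrate oxidised − cell-mass equivalent = 4859 − 1.42 × 1087 = 3316 kg O₂/d.

R_O ≈ 3320 kg O₂/d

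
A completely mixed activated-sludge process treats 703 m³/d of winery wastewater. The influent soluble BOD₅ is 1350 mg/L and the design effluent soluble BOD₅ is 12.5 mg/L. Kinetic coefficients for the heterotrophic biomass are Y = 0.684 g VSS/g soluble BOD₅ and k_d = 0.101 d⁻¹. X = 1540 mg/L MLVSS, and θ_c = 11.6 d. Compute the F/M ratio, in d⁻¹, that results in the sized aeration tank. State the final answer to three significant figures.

F/M ≈ 0.276 d⁻¹

Rearranging the biomass balance for a CMAS with decay, V = Y·Q·ΔS·θ_c / [X·(1+k_d θ_c)] = 0.684 × 703 × (1350 − 12.5) × 11.6 / [1540 × (1 + 0.101 × 11.6)] = 7.46×10^6 / 3344 = 2231 m³.
Food-to-microorganism ratio F/M = Q S₀ / (V X) = 703 × 1350 / (2231 × 1540) = 0.2763 d⁻¹.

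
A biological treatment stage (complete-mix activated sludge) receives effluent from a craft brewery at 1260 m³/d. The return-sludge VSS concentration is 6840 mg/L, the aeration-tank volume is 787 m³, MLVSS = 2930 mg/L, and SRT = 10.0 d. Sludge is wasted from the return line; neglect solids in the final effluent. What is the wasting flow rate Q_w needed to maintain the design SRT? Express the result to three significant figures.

Wasting from the return line (neglecting effluent solids): Q_w = V·X / (θ_c·X_r) = 787.0 × 2930 / (10.0 × 6840) = 33.71 m³/d.

Q_w ≈ 33.7 m³/d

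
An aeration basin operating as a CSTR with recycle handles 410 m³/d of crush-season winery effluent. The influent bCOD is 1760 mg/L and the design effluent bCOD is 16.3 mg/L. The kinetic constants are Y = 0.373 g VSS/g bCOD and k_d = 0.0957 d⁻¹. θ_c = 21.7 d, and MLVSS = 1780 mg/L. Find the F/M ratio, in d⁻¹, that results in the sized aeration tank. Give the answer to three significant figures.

Steady-state biomass mass balance: V·X·(1 + k_d·θ_c) = Y·Q·(S₀ − S)·θ_c, so V = 0.373 × 410 × (1760 − 16.3) × 21.7 / [1780 × (1 + 0.0957 × 21.7)] = 5.79×10^6 / 5477 = 1057 m³.
F/M = applied load / biomass = Q·S₀/(V·X) = 410 × 1760 / (1057 × 1780) = 0.3837 d⁻¹.

F/M ≈ 0.384 d⁻¹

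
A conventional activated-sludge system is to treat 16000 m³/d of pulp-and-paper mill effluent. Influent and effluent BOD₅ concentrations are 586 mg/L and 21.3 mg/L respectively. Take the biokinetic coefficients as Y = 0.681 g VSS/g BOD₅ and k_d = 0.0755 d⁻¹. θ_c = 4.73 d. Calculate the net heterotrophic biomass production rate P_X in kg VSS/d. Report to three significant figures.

P_X ≈ 4530 kg VSS/d

Observed yield with endogenous decay: Y_obs = Y / (1 + k_d·θ_c) = 0.681 / (1 + 0.0755 × 4.73) = 0.681 / 1.357 = 0.5018 g VSS/g BOD₅.
Substrate removed = Q·(S₀ − S) = 16000 m³/d × (586 − 21.3) g/m³ = 9.04×10^6 g/d = 9035 kg/d.
Biomass produced: P_X = Y_obs·Q·ΔS = 0.5018 × 9035 ≈ 4534 kg VSS/d.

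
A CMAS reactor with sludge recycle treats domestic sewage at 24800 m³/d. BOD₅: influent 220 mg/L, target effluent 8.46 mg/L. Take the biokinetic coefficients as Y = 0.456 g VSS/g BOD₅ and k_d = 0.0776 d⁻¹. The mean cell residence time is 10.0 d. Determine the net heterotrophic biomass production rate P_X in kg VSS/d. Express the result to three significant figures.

Correct the yield for decay: Y_obs = Y/(1 + k_d θ_c) = 0.456 / (1 + 0.0776 × 10.0) = 0.456 / 1.776 = 0.2568.
Substrate removed = Q·(S₀ − S) = 24800 m³/d × (220 − 8.46) g/m³ = 5.25×10^6 g/d = 5246 kg/d.
So the net sludge growth is P_X = 0.2568 × 5246 = 1347 kg VSS/d.

P_X ≈ 1350 kg VSS/d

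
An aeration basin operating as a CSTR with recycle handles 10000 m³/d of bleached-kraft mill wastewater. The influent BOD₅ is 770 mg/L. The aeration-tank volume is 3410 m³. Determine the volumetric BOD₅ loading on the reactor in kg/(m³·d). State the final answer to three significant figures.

Volumetric loading L_v = Q·S₀ / V = 10000 × 770 g/m³ / 3410 m³ = 2258 g/(m³·d) = 2.258 kg BOD₅/(m³·d).

L_v ≈ 2.26 kg BOD₅/(m³·d)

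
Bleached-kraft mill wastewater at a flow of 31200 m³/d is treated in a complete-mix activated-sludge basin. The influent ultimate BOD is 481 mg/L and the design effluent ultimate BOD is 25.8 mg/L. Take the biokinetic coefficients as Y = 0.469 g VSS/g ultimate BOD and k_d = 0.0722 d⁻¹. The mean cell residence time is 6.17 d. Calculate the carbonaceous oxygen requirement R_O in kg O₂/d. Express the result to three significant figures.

Y_obs = Y / (1 + k_d θ_c) = 0.469 / (1 + 0.0722 × 6.17) = 0.469 / 1.445 = 0.3245.
ΔS = 481 − 25.8 = 455.2 mg/L, so the substrate removal rate is 31200 × 455.2/1000 = 14202 kg ultimate BOD/d.
Net sludge production P_X = 0.3245 × 14202 = 4608 kg VSS/d.
R_O = Q·(S₀ − S) − 1.42·P_X = 14202 − 1.42 × 4608 = 7659 kg O₂/d.

R_O ≈ 7660 kg O₂/d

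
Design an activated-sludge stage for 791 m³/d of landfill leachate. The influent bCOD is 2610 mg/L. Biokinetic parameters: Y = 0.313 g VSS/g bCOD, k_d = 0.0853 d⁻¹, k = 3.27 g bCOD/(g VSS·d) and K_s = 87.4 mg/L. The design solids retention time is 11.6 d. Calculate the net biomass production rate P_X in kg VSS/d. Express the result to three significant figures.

P_X ≈ 323 kg VSS/d

Effluent substrate depends only on kinetics and SRT: S = K_s(1 + k_d θ_c) / [θ_c(Yk − k_d) − 1] = 87.4 × (1 + 0.0853 × 11.6) / [11.6 × (0.313 × 3.27 − 0.0853) − 1] = 173.9 / 9.883 = 17.59 mg/L.
Correct the yield for decay: Y_obs = Y/(1 + k_d θ_c) = 0.313 / (1 + 0.0853 × 11.6) = 0.313 / 1.989 = 0.1573.
ΔS = 2610 − 17.6 = 2592 mg/L, so the substrate removal rate is 791 × 2592/1000 = 2051 kg bCOD/d.
Biomass produced: P_X = Y_obs·Q·ΔS = 0.1573 × 2051 ≈ 322.6 kg VSS/d.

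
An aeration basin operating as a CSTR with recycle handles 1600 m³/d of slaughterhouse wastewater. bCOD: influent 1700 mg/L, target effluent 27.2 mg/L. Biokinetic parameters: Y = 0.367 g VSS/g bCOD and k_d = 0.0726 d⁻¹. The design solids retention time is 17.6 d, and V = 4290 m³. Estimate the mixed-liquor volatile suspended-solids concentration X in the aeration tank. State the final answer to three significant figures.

Solving the biomass balance for X: X = Y Q (S₀−S) θ_c / [V (1+k_d θ_c)] = 0.367 × 1600 × (1700 − 27.2) × 17.6 / [4290 × (1 + 0.0726 × 17.6)] = 1769 mg/L.

X ≈ 1770 mg/L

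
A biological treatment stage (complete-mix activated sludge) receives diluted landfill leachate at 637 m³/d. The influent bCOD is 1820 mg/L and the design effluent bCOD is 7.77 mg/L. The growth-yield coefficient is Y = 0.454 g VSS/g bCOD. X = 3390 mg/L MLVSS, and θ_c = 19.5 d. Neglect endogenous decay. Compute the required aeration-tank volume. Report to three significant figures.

V ≈ 3010 m³

With k_d = 0 the design equation reduces to V = Y Q (S₀−S) θ_c / X = 0.454 × 637 × (1820 − 7.77) × 19.5 / 3390 = 3015 m³.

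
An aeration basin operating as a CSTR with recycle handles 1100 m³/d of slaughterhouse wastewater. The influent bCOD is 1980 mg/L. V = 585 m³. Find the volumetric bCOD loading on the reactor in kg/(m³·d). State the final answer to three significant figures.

L_v = Q S₀ / V = 1100 × 1980 × 10⁻³ / 585.0 = 3.723 kg/(m³·d).

L_v ≈ 3.72 kg bCOD/(m³·d)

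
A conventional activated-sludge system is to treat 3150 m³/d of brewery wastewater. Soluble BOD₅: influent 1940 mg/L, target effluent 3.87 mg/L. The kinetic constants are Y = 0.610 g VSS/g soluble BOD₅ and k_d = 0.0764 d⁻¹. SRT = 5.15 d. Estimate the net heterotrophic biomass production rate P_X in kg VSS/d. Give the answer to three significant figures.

Correct the yield for decay: Y_obs = Y/(1 + k_d θ_c) = 0.610 / (1 + 0.0764 × 5.15) = 0.610 / 1.393 = 0.4378.
Mass of soluble BOD₅ removed per day: Q(S₀ − S) = 3150 × 1936 g/m³ = 6099 kg/d.
Biomass produced: P_X = Y_obs·Q·ΔS = 0.4378 × 6099 ≈ 2670 kg VSS/d.

P_X ≈ 2670 kg VSS/d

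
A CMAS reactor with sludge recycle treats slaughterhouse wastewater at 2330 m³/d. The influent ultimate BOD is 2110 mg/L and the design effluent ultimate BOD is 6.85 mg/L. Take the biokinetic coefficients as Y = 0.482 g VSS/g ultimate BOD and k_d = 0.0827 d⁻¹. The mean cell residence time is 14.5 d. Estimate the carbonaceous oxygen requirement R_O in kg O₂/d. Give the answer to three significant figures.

R_O ≈ 3380 kg O₂/d

Correct the yield for decay: Y_obs = Y/(1 + k_d θ_c) = 0.482 / (1 + 0.0827 × 14.5) = 0.482 / 2.199 = 0.2192.
Mass of ultimate BOD removed per day: Q(S₀ − S) = 2330 × 2103 g/m³ = 4900 kg/d.
P_X = Y_obs·Q·(S₀ − S) = 0.2192 × 4900 = 1074 kg VSS/d.
R_O = Q·ΔS − 1.42 P_X = 4900 − 1525 = 3375 kg O₂/d.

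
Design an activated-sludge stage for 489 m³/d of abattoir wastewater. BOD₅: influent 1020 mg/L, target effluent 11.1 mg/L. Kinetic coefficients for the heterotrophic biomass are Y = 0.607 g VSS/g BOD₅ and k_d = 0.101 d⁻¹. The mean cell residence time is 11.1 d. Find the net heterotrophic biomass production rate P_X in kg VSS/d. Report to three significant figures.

Observed yield with endogenous decay: Y_obs = Y / (1 + k_d·θ_c) = 0.607 / (1 + 0.101 × 11.1) = 0.607 / 2.121 = 0.2862 g VSS/g BOD₅.
Mass of BOD₅ removed per day: Q(S₀ − S) = 489 × 1009 g/m³ = 493.4 kg/d.
Net biomass production P_X = Y_obs × Q·(S₀ − S) = 0.2862 × 493.4 = 141.2 kg VSS/d.

P_X ≈ 141 kg VSS/d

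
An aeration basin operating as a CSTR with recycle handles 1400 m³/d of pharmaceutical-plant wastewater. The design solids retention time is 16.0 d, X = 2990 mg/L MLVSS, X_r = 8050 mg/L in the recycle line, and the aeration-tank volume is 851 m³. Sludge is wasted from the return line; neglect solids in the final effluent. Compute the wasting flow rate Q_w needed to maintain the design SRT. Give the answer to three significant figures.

Q_w ≈ 19.8 m³/d

θ_c = V·X/(Q_w·X_r) when wasting from the recycle, so Q_w = V·X/(θ_c·X_r) = 851.0 × 2990 / (16.0 × 8050) = 19.76 m³/d.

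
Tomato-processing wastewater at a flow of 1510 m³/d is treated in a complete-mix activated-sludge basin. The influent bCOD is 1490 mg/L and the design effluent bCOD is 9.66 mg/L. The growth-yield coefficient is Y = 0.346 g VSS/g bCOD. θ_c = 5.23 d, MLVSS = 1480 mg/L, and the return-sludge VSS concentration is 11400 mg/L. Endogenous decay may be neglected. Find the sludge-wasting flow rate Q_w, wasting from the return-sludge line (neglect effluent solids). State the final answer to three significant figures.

V·X = Y·Q·ΔS·θ_c gives V = 0.346 × 1510 × (1490 − 9.66) × 5.23 / 1480 = 2733 m³.
Wasting from the return line (neglecting effluent solids): Q_w = V·X / (θ_c·X_r) = 2733 × 1480 / (5.23 × 11400) = 67.84 m³/d.

Q_w ≈ 67.8 m³/d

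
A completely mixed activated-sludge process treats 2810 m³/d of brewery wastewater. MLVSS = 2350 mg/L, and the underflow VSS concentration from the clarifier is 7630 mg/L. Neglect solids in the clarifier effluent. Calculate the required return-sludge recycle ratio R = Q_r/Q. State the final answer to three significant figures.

R ≈ 0.445

Solids balance on the clarifier gives (1+R)X = R·X_r, so R = X/(X_r − X) = 2350 / (7630 − 2350) = 0.4451.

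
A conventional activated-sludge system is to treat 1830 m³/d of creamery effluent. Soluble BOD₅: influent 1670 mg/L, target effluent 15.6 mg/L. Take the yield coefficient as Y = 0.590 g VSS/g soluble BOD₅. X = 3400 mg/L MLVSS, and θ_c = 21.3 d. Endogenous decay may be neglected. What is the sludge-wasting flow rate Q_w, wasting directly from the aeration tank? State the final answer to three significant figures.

Q_w ≈ 525 m³/d

With k_d = 0 the design equation reduces to V = Y Q (S₀−S) θ_c / X = 0.590 × 1830 × (1670 − 15.6) × 21.3 / 3400 = 11190 m³.
For wasting at MLVSS concentration, Q_w = V/θ_c = 11190/21.3 = 525.4 m³/d.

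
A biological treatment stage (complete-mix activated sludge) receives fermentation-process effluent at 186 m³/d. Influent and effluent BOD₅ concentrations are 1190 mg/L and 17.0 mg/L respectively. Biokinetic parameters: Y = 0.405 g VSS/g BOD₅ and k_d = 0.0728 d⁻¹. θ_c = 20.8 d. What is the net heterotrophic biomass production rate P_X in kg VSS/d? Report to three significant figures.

Observed yield with endogenous decay: Y_obs = Y / (1 + k_d·θ_c) = 0.405 / (1 + 0.0728 × 20.8) = 0.405 / 2.514 = 0.1611 g VSS/g BOD₅.
Substrate removed = Q·(S₀ − S) = 186 m³/d × (1190 − 17.0) g/m³ = 2.18×10^5 g/d = 218.2 kg/d.
Net biomass production P_X = Y_obs × Q·(S₀ − S) = 0.1611 × 218.2 = 35.14 kg VSS/d.

P_X ≈ 35.1 kg VSS/d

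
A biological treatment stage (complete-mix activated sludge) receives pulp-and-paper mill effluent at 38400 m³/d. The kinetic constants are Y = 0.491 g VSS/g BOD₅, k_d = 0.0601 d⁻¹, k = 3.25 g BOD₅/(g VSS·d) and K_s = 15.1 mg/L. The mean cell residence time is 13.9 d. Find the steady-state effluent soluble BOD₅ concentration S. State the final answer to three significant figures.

S ≈ 1.36 mg/L

From the Monod/SRT balance for a CMAS, S = K_s·(1+k_d θ_c)/[θ_c·(Y k − k_d) − 1] = 15.1 × (1 + 0.0601 × 13.9) / [13.9 × (0.491 × 3.25 − 0.0601) − 1] = 27.71 / 20.35 = 1.362 mg/L.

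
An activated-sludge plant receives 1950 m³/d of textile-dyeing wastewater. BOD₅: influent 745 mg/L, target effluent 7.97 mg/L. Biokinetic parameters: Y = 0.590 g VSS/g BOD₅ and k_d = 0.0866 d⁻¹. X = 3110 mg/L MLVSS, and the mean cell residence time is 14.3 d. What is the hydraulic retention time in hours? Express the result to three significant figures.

τ ≈ 21.4 h

Rearranging the biomass balance for a CMAS with decay, V = Y·Q·ΔS·θ_c / [X·(1+k_d θ_c)] = 0.590 × 1950 × (745 − 7.97) × 14.3 / [3110 × (1 + 0.0866 × 14.3)] = 1.21×10^7 / 6961 = 1742 m³.
τ = V/Q = 1742/1950 = 0.8933 d, or 21.44 h.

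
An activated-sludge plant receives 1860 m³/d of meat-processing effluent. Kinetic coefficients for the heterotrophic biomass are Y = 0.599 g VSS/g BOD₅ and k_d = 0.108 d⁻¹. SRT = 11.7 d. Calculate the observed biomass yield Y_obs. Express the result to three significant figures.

Y_obs = Y / (1 + k_d θ_c) = 0.599 / (1 + 0.108 × 11.7) = 0.599 / 2.264 = 0.2646.

Y_obs ≈ 0.265 g VSS/g BOD₅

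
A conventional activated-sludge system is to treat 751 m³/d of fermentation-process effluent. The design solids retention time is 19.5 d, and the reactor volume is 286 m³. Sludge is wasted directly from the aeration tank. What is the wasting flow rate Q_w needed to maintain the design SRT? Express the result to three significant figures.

Q_w ≈ 14.7 m³/d

For wasting at MLVSS concentration, Q_w = V/θ_c = 286.0/19.5 = 14.67 m³/d.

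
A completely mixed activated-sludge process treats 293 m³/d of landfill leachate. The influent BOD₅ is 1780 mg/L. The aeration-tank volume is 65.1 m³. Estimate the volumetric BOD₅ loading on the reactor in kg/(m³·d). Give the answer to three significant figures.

L_v ≈ 8.01 kg BOD₅/(m³·d)

L_v = Q S₀ / V = 293 × 1780 × 10⁻³ / 65.10 = 8.011 kg/(m³·d).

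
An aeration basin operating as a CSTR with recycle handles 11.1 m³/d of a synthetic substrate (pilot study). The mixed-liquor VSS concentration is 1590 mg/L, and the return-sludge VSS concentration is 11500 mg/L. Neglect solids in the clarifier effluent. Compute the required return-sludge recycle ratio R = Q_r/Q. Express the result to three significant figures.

R ≈ 0.160

R = Q_r/Q = X/(X_r − X) = 1590 / (11500 − 1590) = 0.1604.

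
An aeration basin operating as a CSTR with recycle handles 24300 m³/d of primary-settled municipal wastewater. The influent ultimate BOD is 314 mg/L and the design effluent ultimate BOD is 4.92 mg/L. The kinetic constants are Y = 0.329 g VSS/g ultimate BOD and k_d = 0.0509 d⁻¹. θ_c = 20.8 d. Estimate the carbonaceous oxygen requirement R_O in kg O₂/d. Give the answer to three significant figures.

R_O ≈ 5810 kg O₂/d

Correct the yield for decay: Y_obs = Y/(1 + k_d θ_c) = 0.329 / (1 + 0.0509 × 20.8) = 0.329 / 2.059 = 0.1598.
Substrate removed = Q·(S₀ − S) = 24300 m³/d × (314 − 4.92) g/m³ = 7.51×10^6 g/d = 7511 kg/d.
P_X = Y_obs·Q·(S₀ − S) = 0.1598 × 7511 = 1200 kg VSS/d.
Carbonaceous O₂ demand = substrate oxidised − cell-mass equivalent = 7511 − 1.42 × 1200 = 5806 kg O₂/d.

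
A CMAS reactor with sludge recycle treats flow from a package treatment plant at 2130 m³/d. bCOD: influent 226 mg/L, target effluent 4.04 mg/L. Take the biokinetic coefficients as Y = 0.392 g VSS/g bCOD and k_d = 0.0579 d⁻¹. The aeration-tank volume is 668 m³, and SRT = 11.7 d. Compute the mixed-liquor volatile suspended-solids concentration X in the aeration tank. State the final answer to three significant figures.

X = Y·Q·ΔS·θ_c / [V·(1 + k_d θ_c)] = 0.392 × 2130 × (226 − 4.04) × 11.7 / [668 × (1 + 0.0579 × 11.7)] = 1935 mg/L.

X ≈ 1940 mg/L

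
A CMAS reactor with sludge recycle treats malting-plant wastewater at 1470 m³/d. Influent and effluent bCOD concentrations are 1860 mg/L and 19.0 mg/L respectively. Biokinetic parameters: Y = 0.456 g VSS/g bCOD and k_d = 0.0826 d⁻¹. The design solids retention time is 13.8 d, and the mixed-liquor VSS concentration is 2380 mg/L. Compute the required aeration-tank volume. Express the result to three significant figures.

V ≈ 3340 m³

Rearranging the biomass balance for a CMAS with decay, V = Y·Q·ΔS·θ_c / [X·(1+k_d θ_c)] = 0.456 × 1470 × (1860 − 19.0) × 13.8 / [2380 × (1 + 0.0826 × 13.8)] = 1.7×10^7 / 5093 = 3344 m³.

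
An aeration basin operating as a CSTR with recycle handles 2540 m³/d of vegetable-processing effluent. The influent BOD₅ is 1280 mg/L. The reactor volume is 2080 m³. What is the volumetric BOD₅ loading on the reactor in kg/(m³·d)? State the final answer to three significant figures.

Volumetric loading L_v = Q·S₀ / V = 2540 × 1280 g/m³ / 2080 m³ = 1563 g/(m³·d) = 1.563 kg BOD₅/(m³·d).

L_v ≈ 1.56 kg BOD₅/(m³·d)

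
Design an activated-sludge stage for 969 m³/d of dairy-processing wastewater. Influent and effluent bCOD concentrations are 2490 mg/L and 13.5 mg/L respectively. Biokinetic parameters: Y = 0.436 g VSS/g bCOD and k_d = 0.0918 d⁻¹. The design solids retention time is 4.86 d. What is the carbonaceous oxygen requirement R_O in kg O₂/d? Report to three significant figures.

R_O ≈ 1370 kg O₂/d

Correct the yield for decay: Y_obs = Y/(1 + k_d θ_c) = 0.436 / (1 + 0.0918 × 4.86) = 0.436 / 1.446 = 0.3015.
Mass of bCOD removed per day: Q(S₀ − S) = 969 × 2476 g/m³ = 2400 kg/d.
Biomass synthesised: P_X = Y_obs × 2400 = 723.5 kg VSS/d.
R_O = Q·(S₀ − S) − 1.42·P_X = 2400 − 1.42 × 723.5 = 1372 kg O₂/d.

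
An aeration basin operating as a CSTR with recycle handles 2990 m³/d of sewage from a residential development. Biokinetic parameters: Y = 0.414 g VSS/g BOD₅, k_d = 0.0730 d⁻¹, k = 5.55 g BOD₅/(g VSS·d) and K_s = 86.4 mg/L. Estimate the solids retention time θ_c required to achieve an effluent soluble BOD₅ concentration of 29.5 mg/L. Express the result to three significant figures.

Specific growth rate at S = 29.5 mg/L: μ = YkS/(K_s+S) = 0.414·5.55·29.5/(86.4+29.5) = 0.5848 d⁻¹.
1/θ_c = 0.5848 − 0.0730 = 0.5118 d⁻¹, so θ_c = 1.954 d.

θ_c ≈ 1.95 d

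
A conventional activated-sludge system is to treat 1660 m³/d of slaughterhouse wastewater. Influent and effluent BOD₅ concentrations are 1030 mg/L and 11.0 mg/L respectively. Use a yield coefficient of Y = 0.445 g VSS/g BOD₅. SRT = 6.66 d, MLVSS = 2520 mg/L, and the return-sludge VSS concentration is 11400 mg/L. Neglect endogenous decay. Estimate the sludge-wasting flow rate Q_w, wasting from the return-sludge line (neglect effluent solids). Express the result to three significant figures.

Q_w ≈ 66.0 m³/d

Biomass mass balance (decay neglected): V·X = Y·Q·(S₀ − S)·θ_c, so V = 0.445 × 1660 × (1030 − 11.0) × 6.66 / 2520 = 1989 m³.
θ_c = V·X/(Q_w·X_r) when wasting from the recycle, so Q_w = V·X/(θ_c·X_r) = 1989 × 2520 / (6.66 × 11400) = 66.03 m³/d.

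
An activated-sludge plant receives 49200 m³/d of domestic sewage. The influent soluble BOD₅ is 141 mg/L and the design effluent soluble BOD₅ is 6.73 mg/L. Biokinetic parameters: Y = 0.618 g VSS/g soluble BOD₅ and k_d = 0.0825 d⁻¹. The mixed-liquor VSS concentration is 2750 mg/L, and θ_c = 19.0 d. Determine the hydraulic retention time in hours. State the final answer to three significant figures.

Rearranging the biomass balance for a CMAS with decay, V = Y·Q·ΔS·θ_c / [X·(1+k_d θ_c)] = 0.618 × 49200 × (141 − 6.73) × 19.0 / [2750 × (1 + 0.0825 × 19.0)] = 7.76×10^7 / 7061 = 10986 m³.
HRT = V/Q = 10986 m³ / 49200 m³·d⁻¹ = 0.2233 d × 24 = 5.359 h.

τ ≈ 5.36 h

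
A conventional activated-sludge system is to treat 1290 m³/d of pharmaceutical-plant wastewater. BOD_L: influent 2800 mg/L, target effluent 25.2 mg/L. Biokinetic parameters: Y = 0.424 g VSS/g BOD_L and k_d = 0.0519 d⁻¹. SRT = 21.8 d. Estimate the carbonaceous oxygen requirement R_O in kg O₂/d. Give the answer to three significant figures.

Observed yield with endogenous decay: Y_obs = Y / (1 + k_d·θ_c) = 0.424 / (1 + 0.0519 × 21.8) = 0.424 / 2.131 = 0.1989 g VSS/g BOD_L.
Mass of BOD_L removed per day: Q(S₀ − S) = 1290 × 2775 g/m³ = 3579 kg/d.
Net sludge production P_X = 0.1989 × 3579 = 712.1 kg VSS/d.
R_O = Q·ΔS − 1.42 P_X = 3579 − 1011 = 2568 kg O₂/d.

R_O ≈ 2570 kg O₂/d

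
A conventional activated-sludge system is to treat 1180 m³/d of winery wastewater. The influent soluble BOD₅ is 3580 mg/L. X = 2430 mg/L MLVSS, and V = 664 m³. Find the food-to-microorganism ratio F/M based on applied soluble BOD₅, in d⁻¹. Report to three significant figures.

F/M ≈ 2.62 d⁻¹

F/M = Q·S₀ / (V·X) = 1180 × 3580 / (664.0 × 2430) = 2.618 g soluble BOD₅·(g VSS·d)⁻¹.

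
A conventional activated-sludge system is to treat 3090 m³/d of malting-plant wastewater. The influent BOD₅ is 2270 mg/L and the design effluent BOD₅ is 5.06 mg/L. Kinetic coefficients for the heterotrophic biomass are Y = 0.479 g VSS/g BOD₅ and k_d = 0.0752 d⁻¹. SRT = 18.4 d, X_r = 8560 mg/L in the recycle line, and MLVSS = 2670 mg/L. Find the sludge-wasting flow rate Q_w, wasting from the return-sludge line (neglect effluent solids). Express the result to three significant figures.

From the SRT design equation V = Y Q (S₀−S) θ_c / [X (1 + k_d θ_c)] = 0.479 × 3090 × (2270 − 5.06) × 18.4 / [2670 × (1 + 0.0752 × 18.4)] = 6.17×10^7 / 6364 = 9692 m³.
Q_w = (V·X)/(θ_c X_r) = 9692 × 2670 / (18.4 × 8560) = 164.3 m³/d.

Q_w ≈ 164 m³/d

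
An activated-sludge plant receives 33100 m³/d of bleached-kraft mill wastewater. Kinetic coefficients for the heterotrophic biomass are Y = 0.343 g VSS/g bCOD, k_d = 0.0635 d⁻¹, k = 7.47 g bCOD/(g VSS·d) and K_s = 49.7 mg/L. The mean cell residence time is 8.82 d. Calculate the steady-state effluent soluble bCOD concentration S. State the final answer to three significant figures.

Effluent substrate depends only on kinetics and SRT: S = K_s(1 + k_d θ_c) / [θ_c(Yk − k_d) − 1] = 49.7 × (1 + 0.0635 × 8.82) / [8.82 × (0.343 × 7.47 − 0.0635) − 1] = 77.54 / 21.04 = 3.685 mg/L.

S ≈ 3.69 mg/L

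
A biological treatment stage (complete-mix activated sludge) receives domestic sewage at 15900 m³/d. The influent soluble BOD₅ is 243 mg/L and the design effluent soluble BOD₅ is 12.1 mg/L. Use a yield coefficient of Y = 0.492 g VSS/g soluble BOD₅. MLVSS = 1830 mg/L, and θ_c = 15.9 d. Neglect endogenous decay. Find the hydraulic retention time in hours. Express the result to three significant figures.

Biomass mass balance (decay neglected): V·X = Y·Q·(S₀ − S)·θ_c, so V = 0.492 × 15900 × (243 − 12.1) × 15.9 / 1830 = 15694 m³.
HRT = V/Q = 15694 m³ / 15900 m³·d⁻¹ = 0.9870 d × 24 = 23.69 h.

τ ≈ 23.7 h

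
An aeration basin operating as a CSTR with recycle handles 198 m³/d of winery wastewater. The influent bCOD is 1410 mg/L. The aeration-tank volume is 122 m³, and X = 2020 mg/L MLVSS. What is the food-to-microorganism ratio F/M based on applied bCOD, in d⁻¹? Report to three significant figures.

Food-to-microorganism ratio F/M = Q S₀ / (V X) = 198 × 1410 / (122.0 × 2020) = 1.133 d⁻¹.

F/M ≈ 1.13 d⁻¹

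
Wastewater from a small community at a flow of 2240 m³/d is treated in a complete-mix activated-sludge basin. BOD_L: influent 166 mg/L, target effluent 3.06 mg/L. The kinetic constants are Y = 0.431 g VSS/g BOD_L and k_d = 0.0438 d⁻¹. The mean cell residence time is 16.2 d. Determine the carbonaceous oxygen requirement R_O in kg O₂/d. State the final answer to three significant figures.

Observed yield with endogenous decay: Y_obs = Y / (1 + k_d·θ_c) = 0.431 / (1 + 0.0438 × 16.2) = 0.431 / 1.710 = 0.2521 g VSS/g BOD_L.
Substrate removed = Q·(S₀ − S) = 2240 m³/d × (166 − 3.06) g/m³ = 3.65×10^5 g/d = 365.0 kg/d.
P_X = Y_obs·Q·(S₀ − S) = 0.2521 × 365.0 = 92.02 kg VSS/d.
R_O = Q·ΔS − 1.42 P_X = 365.0 − 130.7 = 234.3 kg O₂/d.

R_O ≈ 234 kg O₂/d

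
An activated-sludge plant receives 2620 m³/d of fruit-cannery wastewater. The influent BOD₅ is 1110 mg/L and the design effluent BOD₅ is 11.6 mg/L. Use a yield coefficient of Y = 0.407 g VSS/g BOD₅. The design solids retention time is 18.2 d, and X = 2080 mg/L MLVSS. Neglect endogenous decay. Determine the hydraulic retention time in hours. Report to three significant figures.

τ ≈ 93.9 h

V·X = Y·Q·ΔS·θ_c gives V = 0.407 × 2620 × (1110 − 11.6) × 18.2 / 2080 = 10249 m³.
HRT = V/Q = 10249 m³ / 2620 m³·d⁻¹ = 3.912 d × 24 = 93.88 h.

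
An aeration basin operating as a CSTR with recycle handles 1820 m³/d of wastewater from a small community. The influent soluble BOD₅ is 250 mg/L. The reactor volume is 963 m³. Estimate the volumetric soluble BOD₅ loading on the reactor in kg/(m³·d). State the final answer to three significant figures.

Volumetric loading L_v = Q·S₀ / V = 1820 × 250 g/m³ / 963.0 m³ = 472.5 g/(m³·d) = 0.4725 kg soluble BOD₅/(m³·d).

L_v ≈ 0.472 kg soluble BOD₅/(m³·d)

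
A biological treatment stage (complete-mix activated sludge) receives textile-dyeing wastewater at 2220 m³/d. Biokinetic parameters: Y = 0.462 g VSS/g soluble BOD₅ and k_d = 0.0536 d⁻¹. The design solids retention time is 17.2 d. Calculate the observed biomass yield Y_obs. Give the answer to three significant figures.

The observed yield is Y_obs = Y/(1 + k_d·θ_c) = 0.462 / (1 + 0.0536 × 17.2) = 0.462 / 1.922 = 0.2404 g VSS per g soluble BOD₅ removed.

Y_obs ≈ 0.240 g VSS/g soluble BOD₅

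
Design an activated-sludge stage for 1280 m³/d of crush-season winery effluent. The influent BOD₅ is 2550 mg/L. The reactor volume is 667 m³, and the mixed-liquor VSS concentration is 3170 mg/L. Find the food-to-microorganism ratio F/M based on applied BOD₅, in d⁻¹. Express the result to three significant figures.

F/M = Q·S₀ / (V·X) = 1280 × 2550 / (667.0 × 3170) = 1.544 g BOD₅·(g VSS·d)⁻¹.

F/M ≈ 1.54 d⁻¹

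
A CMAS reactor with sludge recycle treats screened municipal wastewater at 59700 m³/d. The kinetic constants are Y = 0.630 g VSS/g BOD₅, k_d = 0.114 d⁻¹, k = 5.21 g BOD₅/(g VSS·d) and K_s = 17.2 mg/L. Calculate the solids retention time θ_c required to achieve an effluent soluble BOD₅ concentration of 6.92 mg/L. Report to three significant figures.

From 1/θ_c = Y·k·S/(K_s + S) − k_d: Y·k·S/(K_s+S) = 0.630 × 5.21 × 6.92 / (17.2 + 6.92) = 0.9417 d⁻¹.
Then 1/θ_c = μ − k_d = 0.9417 − 0.114 = 0.8277 d⁻¹, giving θ_c = 1.208 d.

θ_c ≈ 1.21 d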